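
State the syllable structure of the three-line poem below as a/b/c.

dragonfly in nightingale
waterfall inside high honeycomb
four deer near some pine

Line 1: "dragonfly in nightingale": 3+1+3 = 7
Line 2: "waterfall inside high honeycomb": 3+2+1+3 = 9
Line 3: "four deer near some pine": 1+1+1+1+1 = 5

7/9/5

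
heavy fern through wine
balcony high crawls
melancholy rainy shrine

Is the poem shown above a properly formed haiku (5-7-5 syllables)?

Line 1: "heavy fern through wine": 2+1+1+1 = 5 ✓
Line 2: "balcony high crawls": 3+1+1 = 5 (expected 7)
Line 3: "melancholy rainy shrine": 4+2+1 = 7 (expected 5)

No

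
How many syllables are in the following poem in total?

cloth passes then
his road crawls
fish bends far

Line 1: cloth (1), passes (2), then (1) → 4
Line 2: his (1), road (1), crawls (1) → 3
Line 3: fish (1), bends (1), far (1) → 3
Total: 4 + 3 + 3 = 10

10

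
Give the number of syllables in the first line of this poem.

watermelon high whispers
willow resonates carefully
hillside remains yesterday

7

The first line: watermelon(4) + high(1) + whispers(2) = 7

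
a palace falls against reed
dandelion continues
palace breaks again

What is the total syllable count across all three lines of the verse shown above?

Line 1: a(1) + palace(2) + falls(1) + against(2) + reed(1) = 7
Line 2: dandelion(4) + continues(3) = 7
Line 3: palace(2) + breaks(1) + again(2) = 5
Total: 7 + 7 + 5 = 19

19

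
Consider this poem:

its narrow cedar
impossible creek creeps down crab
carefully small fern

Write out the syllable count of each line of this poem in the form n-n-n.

Line 1: its (1), narrow (2), cedar (2) → 5
Line 2: impossible (4), creek (1), creeps (1), down (1), crab (1) → 8
Line 3: carefully (3), small (1), fern (1) → 5

5-8-5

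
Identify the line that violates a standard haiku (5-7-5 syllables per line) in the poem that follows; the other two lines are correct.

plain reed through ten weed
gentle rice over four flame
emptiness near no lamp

The third line

Line 1: plain(1) + reed(1) + through(1) + ten(1) + weed(1) = 5 ✓
Line 2: gentle(2) + rice(1) + over(2) + four(1) + flame(1) = 7 ✓
Line 3: emptiness(3) + near(1) + no(1) + lamp(1) = 6 (expected 5)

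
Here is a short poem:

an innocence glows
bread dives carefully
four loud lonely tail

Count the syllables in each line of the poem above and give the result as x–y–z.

Line 1: an(1) + innocence(3) + glows(1) = 5
Line 2: bread(1) + dives(1) + carefully(3) = 5
Line 3: four(1) + loud(1) + lonely(2) + tail(1) = 5

5–5–5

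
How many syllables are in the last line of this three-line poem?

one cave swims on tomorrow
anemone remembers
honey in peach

4

The last line: "honey in peach": 2+1+1 = 4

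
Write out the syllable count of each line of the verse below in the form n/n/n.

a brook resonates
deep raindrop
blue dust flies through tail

5/3/5

Line 1: a(1) + brook(1) + resonates(3) = 5
Line 2: deep(1) + raindrop(2) = 3
Line 3: blue(1) + dust(1) + flies(1) + through(1) + tail(1) = 5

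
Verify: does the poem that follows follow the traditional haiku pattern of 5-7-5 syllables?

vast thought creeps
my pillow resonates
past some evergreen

Line 1: vast (1), thought (1), creeps (1) → 3 (expected 5)
Line 2: my (1), pillow (2), resonates (3) → 6 (expected 7)
Line 3: past (1), some (1), evergreen (3) → 5 ✓

No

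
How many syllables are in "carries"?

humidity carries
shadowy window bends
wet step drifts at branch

2

"carries" has 2 syllables.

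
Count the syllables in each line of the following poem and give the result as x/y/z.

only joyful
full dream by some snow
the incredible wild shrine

Line 1: only(2) + joyful(2) = 4
Line 2: full(1) + dream(1) + by(1) + some(1) + snow(1) = 5
Line 3: the(1) + incredible(4) + wild(1) + shrine(1) = 7

4/5/7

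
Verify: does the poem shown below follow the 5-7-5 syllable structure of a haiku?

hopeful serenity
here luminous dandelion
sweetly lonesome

No

Line 1: hopeful (2), serenity (4) → 6 (expected 5)
Line 2: here (1), luminous (3), dandelion (4) → 8 (expected 7)
Line 3: sweetly (2), lonesome (2) → 4 (expected 5)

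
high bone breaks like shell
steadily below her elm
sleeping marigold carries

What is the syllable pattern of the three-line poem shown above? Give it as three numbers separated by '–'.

5–7–7

Line 1: high(1) + bone(1) + breaks(1) + like(1) + shell(1) = 5
Line 2: steadily(3) + below(2) + her(1) + elm(1) = 7
Line 3: sleeping(2) + marigold(3) + carries(2) = 7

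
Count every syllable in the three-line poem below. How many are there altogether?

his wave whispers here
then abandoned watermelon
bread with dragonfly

Line 1: his (1), wave (1), whispers (2), here (1) → 5
Line 2: then (1), abandoned (3), watermelon (4) → 8
Line 3: bread (1), with (1), dragonfly (3) → 5
Total: 5 + 8 + 5 = 18

18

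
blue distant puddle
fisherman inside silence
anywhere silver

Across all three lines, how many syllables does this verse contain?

Line 1: "blue distant puddle": 1+2+2 = 5
Line 2: "fisherman inside silence": 3+2+2 = 7
Line 3: "anywhere silver": 3+2 = 5
Total: 5 + 7 + 5 = 17

17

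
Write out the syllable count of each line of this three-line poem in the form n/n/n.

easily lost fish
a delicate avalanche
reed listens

5/7/3

Line 1: easily(3) + lost(1) + fish(1) = 5
Line 2: a(1) + delicate(3) + avalanche(3) = 7
Line 3: reed(1) + listens(2) = 3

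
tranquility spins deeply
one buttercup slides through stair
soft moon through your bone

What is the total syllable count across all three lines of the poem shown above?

19

Line 1: "tranquility spins deeply": 4+1+2 = 7
Line 2: "one buttercup slides through stair": 1+3+1+1+1 = 7
Line 3: "soft moon through your bone": 1+1+1+1+1 = 5
Total: 7 + 7 + 5 = 19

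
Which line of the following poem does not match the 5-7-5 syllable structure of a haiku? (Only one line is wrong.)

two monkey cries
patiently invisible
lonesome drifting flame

Line 1: "two monkey cries": 1+2+1 = 4 (expected 5)
Line 2: "patiently invisible": 3+4 = 7 ✓
Line 3: "lonesome drifting flame": 2+2+1 = 5 ✓

Line 1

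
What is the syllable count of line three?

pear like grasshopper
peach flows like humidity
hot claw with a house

5

Line three: hot (1), claw (1), with (1), a (1), house (1) → 5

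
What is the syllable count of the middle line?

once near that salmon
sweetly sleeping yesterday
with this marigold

7

The middle line: sweetly(2) + sleeping(2) + yesterday(3) = 7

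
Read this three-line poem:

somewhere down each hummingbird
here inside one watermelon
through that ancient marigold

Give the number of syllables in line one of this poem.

7

Line one: "somewhere down each hummingbird": 2+1+1+3 = 7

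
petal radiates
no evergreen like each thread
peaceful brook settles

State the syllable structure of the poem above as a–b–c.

5–7–5

Line 1: petal (2), radiates (3) → 5
Line 2: no (1), evergreen (3), like (1), each (1), thread (1) → 7
Line 3: peaceful (2), brook (1), settles (2) → 5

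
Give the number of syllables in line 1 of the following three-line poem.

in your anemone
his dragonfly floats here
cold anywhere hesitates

6

Line 1: "in your anemone": 1+1+4 = 6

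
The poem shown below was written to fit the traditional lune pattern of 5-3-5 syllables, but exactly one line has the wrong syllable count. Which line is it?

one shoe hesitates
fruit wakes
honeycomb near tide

Line 2

Line 1: one (1), shoe (1), hesitates (3) → 5 ✓
Line 2: fruit (1), wakes (1) → 2 (expected 3)
Line 3: honeycomb (3), near (1), tide (1) → 5 ✓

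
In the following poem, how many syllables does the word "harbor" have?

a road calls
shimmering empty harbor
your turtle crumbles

2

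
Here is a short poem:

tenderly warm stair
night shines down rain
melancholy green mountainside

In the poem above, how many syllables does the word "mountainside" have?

3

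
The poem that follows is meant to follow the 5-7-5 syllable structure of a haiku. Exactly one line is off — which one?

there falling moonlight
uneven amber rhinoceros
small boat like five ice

The second line

Line 1: "there falling moonlight": 1+2+2 = 5 ✓
Line 2: "uneven amber rhinoceros": 3+2+4 = 9 (expected 7)
Line 3: "small boat like five ice": 1+1+1+1+1 = 5 ✓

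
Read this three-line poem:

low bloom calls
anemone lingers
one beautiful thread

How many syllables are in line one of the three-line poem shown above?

3

Line one: "low bloom calls": 1+1+1 = 3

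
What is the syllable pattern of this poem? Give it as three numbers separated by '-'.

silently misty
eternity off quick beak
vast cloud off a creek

Line 1: silently(3) + misty(2) = 5
Line 2: eternity(4) + off(1) + quick(1) + beak(1) = 7
Line 3: vast(1) + cloud(1) + off(1) + a(1) + creek(1) = 5

5-7-5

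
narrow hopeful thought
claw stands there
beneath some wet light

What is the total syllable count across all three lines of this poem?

Line 1: narrow (2), hopeful (2), thought (1) → 5
Line 2: claw (1), stands (1), there (1) → 3
Line 3: beneath (2), some (1), wet (1), light (1) → 5
Total: 5 + 3 + 5 = 13

13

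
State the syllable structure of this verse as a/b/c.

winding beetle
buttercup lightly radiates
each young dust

4/8/3

Line 1: "winding beetle": 2+2 = 4
Line 2: "buttercup lightly radiates": 3+2+3 = 8
Line 3: "each young dust": 1+1+1 = 3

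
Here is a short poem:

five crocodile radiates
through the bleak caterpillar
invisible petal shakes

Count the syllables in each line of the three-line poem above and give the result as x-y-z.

7-7-7

Line 1: five(1) + crocodile(3) + radiates(3) = 7
Line 2: through(1) + the(1) + bleak(1) + caterpillar(4) = 7
Line 3: invisible(4) + petal(2) + shakes(1) = 7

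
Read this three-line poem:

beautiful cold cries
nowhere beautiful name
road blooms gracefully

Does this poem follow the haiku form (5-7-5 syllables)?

No

Line 1: beautiful (3), cold (1), cries (1) → 5 ✓
Line 2: nowhere (2), beautiful (3), name (1) → 6 (expected 7)
Line 3: road (1), blooms (1), gracefully (3) → 5 ✓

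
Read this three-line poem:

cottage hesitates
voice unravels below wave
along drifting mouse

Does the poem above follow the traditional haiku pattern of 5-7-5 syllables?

Yes

Line 1: "cottage hesitates": 2+3 = 5 ✓
Line 2: "voice unravels below wave": 1+3+2+1 = 7 ✓
Line 3: "along drifting mouse": 2+2+1 = 5 ✓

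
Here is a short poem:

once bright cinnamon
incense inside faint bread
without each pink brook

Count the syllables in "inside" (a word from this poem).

2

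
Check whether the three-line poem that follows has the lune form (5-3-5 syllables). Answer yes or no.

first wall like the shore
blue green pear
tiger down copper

Yes

Line 1: first(1) + wall(1) + like(1) + the(1) + shore(1) = 5 ✓
Line 2: blue(1) + green(1) + pear(1) = 3 ✓
Line 3: tiger(2) + down(1) + copper(2) = 5 ✓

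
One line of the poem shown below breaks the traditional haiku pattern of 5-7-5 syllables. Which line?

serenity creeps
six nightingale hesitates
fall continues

Line 1: serenity (4), creeps (1) → 5 ✓
Line 2: six (1), nightingale (3), hesitates (3) → 7 ✓
Line 3: fall (1), continues (3) → 4 (expected 5)

Line 3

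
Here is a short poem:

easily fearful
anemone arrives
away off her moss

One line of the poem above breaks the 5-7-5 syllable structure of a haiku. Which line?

The second line

Line 1: "easily fearful": 3+2 = 5 ✓
Line 2: "anemone arrives": 4+2 = 6 (expected 7)
Line 3: "away off her moss": 2+1+1+1 = 5 ✓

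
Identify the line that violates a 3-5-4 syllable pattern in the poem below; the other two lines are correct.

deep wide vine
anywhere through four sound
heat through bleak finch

Line 1: deep(1) + wide(1) + vine(1) = 3 ✓
Line 2: anywhere(3) + through(1) + four(1) + sound(1) = 6 (expected 5)
Line 3: heat(1) + through(1) + bleak(1) + finch(1) = 4 ✓

The second line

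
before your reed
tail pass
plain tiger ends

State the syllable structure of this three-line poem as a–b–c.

Line 1: before (2), your (1), reed (1) → 4
Line 2: tail (1), pass (1) → 2
Line 3: plain (1), tiger (2), ends (1) → 4

4–2–4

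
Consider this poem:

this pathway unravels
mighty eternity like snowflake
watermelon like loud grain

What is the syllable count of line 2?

Line 2: mighty (2), eternity (4), like (1), snowflake (2) → 9

9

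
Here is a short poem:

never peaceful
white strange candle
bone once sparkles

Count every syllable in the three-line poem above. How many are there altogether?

Line 1: "never peaceful": 2+2 = 4
Line 2: "white strange candle": 1+1+2 = 4
Line 3: "bone once sparkles": 1+1+2 = 4
Total: 4 + 4 + 4 = 12

12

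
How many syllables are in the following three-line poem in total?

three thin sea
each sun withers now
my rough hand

11

Line 1: three (1), thin (1), sea (1) → 3
Line 2: each (1), sun (1), withers (2), now (1) → 5
Line 3: my (1), rough (1), hand (1) → 3
Total: 3 + 5 + 3 = 11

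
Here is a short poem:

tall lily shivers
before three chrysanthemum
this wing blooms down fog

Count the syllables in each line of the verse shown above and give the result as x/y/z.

Line 1: "tall lily shivers": 1+2+2 = 5
Line 2: "before three chrysanthemum": 2+1+4 = 7
Line 3: "this wing blooms down fog": 1+1+1+1+1 = 5

5/7/5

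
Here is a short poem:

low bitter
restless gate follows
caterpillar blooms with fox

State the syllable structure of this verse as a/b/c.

Line 1: "low bitter": 1+2 = 3
Line 2: "restless gate follows": 2+1+2 = 5
Line 3: "caterpillar blooms with fox": 4+1+1+1 = 7

3/5/7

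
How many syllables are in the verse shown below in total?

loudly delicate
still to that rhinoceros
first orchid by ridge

Line 1: loudly(2) + delicate(3) = 5
Line 2: still(1) + to(1) + that(1) + rhinoceros(4) = 7
Line 3: first(1) + orchid(2) + by(1) + ridge(1) = 5
Total: 5 + 7 + 5 = 17

17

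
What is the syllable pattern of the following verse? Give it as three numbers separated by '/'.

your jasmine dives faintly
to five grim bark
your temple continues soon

6/4/7

Line 1: "your jasmine dives faintly": 1+2+1+2 = 6
Line 2: "to five grim bark": 1+1+1+1 = 4
Line 3: "your temple continues soon": 1+2+3+1 = 7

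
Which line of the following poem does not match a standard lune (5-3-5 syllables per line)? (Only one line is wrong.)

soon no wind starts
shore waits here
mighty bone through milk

Line 1: soon (1), no (1), wind (1), starts (1) → 4 (expected 5)
Line 2: shore (1), waits (1), here (1) → 3 ✓
Line 3: mighty (2), bone (1), through (1), milk (1) → 5 ✓

The first line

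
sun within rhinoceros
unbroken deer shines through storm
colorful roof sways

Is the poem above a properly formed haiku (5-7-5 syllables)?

No

Line 1: sun(1) + within(2) + rhinoceros(4) = 7 (expected 5)
Line 2: unbroken(3) + deer(1) + shines(1) + through(1) + storm(1) = 7 ✓
Line 3: colorful(3) + roof(1) + sways(1) = 5 ✓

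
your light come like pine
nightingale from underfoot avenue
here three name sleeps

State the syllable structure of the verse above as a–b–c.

Line 1: your (1), light (1), come (1), like (1), pine (1) → 5
Line 2: nightingale (3), from (1), underfoot (3), avenue (3) → 10
Line 3: here (1), three (1), name (1), sleeps (1) → 4

5–10–4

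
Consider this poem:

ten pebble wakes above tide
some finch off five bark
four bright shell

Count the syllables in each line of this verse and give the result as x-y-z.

7-5-3

Line 1: "ten pebble wakes above tide": 1+2+1+2+1 = 7
Line 2: "some finch off five bark": 1+1+1+1+1 = 5
Line 3: "four bright shell": 1+1+1 = 3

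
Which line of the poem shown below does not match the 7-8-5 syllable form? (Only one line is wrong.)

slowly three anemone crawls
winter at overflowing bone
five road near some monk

Line 1: "slowly three anemone crawls": 2+1+4+1 = 8 (expected 7)
Line 2: "winter at overflowing bone": 2+1+4+1 = 8 ✓
Line 3: "five road near some monk": 1+1+1+1+1 = 5 ✓

The first line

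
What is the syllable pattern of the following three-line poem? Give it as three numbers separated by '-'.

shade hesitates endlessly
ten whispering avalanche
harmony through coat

Line 1: "shade hesitates endlessly": 1+3+3 = 7
Line 2: "ten whispering avalanche": 1+3+3 = 7
Line 3: "harmony through coat": 3+1+1 = 5

7-7-5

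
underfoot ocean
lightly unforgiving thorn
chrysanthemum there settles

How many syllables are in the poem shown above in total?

19

Line 1: underfoot (3), ocean (2) → 5
Line 2: lightly (2), unforgiving (4), thorn (1) → 7
Line 3: chrysanthemum (4), there (1), settles (2) → 7
Total: 5 + 7 + 7 = 19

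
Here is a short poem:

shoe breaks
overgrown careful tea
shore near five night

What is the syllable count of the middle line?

6

The middle line: overgrown(3) + careful(2) + tea(1) = 6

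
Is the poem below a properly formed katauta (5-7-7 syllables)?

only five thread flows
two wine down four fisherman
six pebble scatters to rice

Yes

Line 1: "only five thread flows": 2+1+1+1 = 5 ✓
Line 2: "two wine down four fisherman": 1+1+1+1+3 = 7 ✓
Line 3: "six pebble scatters to rice": 1+2+2+1+1 = 7 ✓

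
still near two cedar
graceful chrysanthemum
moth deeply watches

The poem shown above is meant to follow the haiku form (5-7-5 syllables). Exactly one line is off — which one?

Line 2

Line 1: still (1), near (1), two (1), cedar (2) → 5 ✓
Line 2: graceful (2), chrysanthemum (4) → 6 (expected 7)
Line 3: moth (1), deeply (2), watches (2) → 5 ✓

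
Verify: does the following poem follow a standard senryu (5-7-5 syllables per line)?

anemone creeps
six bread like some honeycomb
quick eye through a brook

Yes

Line 1: anemone(4) + creeps(1) = 5 ✓
Line 2: six(1) + bread(1) + like(1) + some(1) + honeycomb(3) = 7 ✓
Line 3: quick(1) + eye(1) + through(1) + a(1) + brook(1) = 5 ✓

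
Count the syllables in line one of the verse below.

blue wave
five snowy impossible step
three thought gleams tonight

2

Line one: "blue wave": 1+1 = 2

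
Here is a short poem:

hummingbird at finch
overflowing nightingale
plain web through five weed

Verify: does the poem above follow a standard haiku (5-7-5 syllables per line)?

Yes

Line 1: hummingbird(3) + at(1) + finch(1) = 5 ✓
Line 2: overflowing(4) + nightingale(3) = 7 ✓
Line 3: plain(1) + web(1) + through(1) + five(1) + weed(1) = 5 ✓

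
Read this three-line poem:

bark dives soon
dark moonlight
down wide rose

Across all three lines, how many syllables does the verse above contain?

Line 1: bark(1) + dives(1) + soon(1) = 3
Line 2: dark(1) + moonlight(2) = 3
Line 3: down(1) + wide(1) + rose(1) = 3
Total: 3 + 3 + 3 = 9

9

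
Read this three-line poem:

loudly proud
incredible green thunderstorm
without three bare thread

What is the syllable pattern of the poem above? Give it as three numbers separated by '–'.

Line 1: loudly (2), proud (1) → 3
Line 2: incredible (4), green (1), thunderstorm (3) → 8
Line 3: without (2), three (1), bare (1), thread (1) → 5

3–8–5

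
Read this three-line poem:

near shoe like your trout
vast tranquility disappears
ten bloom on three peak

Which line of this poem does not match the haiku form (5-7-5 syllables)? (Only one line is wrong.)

Line 2

Line 1: "near shoe like your trout": 1+1+1+1+1 = 5 ✓
Line 2: "vast tranquility disappears": 1+4+3 = 8 (expected 7)
Line 3: "ten bloom on three peak": 1+1+1+1+1 = 5 ✓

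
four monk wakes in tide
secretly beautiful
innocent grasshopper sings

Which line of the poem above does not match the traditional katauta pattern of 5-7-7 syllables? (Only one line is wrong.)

Line 2

Line 1: four (1), monk (1), wakes (1), in (1), tide (1) → 5 ✓
Line 2: secretly (3), beautiful (3) → 6 (expected 7)
Line 3: innocent (3), grasshopper (3), sings (1) → 7 ✓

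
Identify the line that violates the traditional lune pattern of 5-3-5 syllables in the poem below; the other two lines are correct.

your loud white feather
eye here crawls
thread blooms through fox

The third line

Line 1: your (1), loud (1), white (1), feather (2) → 5 ✓
Line 2: eye (1), here (1), crawls (1) → 3 ✓
Line 3: thread (1), blooms (1), through (1), fox (1) → 4 (expected 5)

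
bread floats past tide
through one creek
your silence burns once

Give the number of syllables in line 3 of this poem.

Line 3: your (1), silence (2), burns (1), once (1) → 5

5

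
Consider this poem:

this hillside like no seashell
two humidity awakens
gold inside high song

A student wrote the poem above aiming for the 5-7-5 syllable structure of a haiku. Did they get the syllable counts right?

No

Line 1: "this hillside like no seashell": 1+2+1+1+2 = 7 (expected 5)
Line 2: "two humidity awakens": 1+4+3 = 8 (expected 7)
Line 3: "gold inside high song": 1+2+1+1 = 5 ✓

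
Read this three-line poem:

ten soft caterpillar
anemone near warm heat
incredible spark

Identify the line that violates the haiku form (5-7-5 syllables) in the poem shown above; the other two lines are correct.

The first line

Line 1: ten (1), soft (1), caterpillar (4) → 6 (expected 5)
Line 2: anemone (4), near (1), warm (1), heat (1) → 7 ✓
Line 3: incredible (4), spark (1) → 5 ✓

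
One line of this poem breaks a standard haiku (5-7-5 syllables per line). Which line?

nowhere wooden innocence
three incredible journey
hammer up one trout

The first line

Line 1: "nowhere wooden innocence": 2+2+3 = 7 (expected 5)
Line 2: "three incredible journey": 1+4+2 = 7 ✓
Line 3: "hammer up one trout": 2+1+1+1 = 5 ✓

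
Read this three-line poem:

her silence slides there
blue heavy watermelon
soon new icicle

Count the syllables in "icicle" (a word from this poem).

3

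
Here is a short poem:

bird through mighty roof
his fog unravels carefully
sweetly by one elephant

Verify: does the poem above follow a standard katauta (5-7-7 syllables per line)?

No

Line 1: bird (1), through (1), mighty (2), roof (1) → 5 ✓
Line 2: his (1), fog (1), unravels (3), carefully (3) → 8 (expected 7)
Line 3: sweetly (2), by (1), one (1), elephant (3) → 7 ✓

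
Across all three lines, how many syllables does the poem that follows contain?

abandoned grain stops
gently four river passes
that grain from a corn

17

Line 1: abandoned (3), grain (1), stops (1) → 5
Line 2: gently (2), four (1), river (2), passes (2) → 7
Line 3: that (1), grain (1), from (1), a (1), corn (1) → 5
Total: 5 + 7 + 5 = 17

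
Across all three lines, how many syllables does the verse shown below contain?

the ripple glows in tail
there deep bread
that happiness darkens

Line 1: "the ripple glows in tail": 1+2+1+1+1 = 6
Line 2: "there deep bread": 1+1+1 = 3
Line 3: "that happiness darkens": 1+3+2 = 6
Total: 6 + 3 + 6 = 15

15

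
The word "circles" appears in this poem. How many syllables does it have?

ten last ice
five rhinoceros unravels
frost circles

2

"circles" has 2 syllables.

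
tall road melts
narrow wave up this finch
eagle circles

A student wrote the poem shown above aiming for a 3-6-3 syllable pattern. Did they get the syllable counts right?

No

Line 1: "tall road melts": 1+1+1 = 3 ✓
Line 2: "narrow wave up this finch": 2+1+1+1+1 = 6 ✓
Line 3: "eagle circles": 2+2 = 4 (expected 3)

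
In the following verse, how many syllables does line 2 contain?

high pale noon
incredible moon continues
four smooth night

Line 2: incredible(4) + moon(1) + continues(3) = 8

8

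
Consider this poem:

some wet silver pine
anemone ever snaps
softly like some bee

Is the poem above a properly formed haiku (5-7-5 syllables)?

Yes

Line 1: some (1), wet (1), silver (2), pine (1) → 5 ✓
Line 2: anemone (4), ever (2), snaps (1) → 7 ✓
Line 3: softly (2), like (1), some (1), bee (1) → 5 ✓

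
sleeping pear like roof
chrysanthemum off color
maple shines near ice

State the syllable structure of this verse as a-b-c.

5-7-5

Line 1: sleeping(2) + pear(1) + like(1) + roof(1) = 5
Line 2: chrysanthemum(4) + off(1) + color(2) = 7
Line 3: maple(2) + shines(1) + near(1) + ice(1) = 5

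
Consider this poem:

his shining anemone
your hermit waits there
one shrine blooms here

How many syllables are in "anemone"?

4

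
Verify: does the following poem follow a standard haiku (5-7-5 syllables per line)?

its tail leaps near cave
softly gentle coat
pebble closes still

No

Line 1: "its tail leaps near cave": 1+1+1+1+1 = 5 ✓
Line 2: "softly gentle coat": 2+2+1 = 5 (expected 7)
Line 3: "pebble closes still": 2+2+1 = 5 ✓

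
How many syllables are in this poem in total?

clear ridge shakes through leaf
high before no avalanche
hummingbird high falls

Line 1: "clear ridge shakes through leaf": 1+1+1+1+1 = 5
Line 2: "high before no avalanche": 1+2+1+3 = 7
Line 3: "hummingbird high falls": 3+1+1 = 5
Total: 5 + 7 + 5 = 17

17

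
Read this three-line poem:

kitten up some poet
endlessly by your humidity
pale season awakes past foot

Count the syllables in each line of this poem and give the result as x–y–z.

Line 1: "kitten up some poet": 2+1+1+2 = 6
Line 2: "endlessly by your humidity": 3+1+1+4 = 9
Line 3: "pale season awakes past foot": 1+2+2+1+1 = 7

6–9–7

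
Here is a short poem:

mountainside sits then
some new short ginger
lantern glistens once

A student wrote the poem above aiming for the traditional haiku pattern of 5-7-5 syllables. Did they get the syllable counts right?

No

Line 1: mountainside (3), sits (1), then (1) → 5 ✓
Line 2: some (1), new (1), short (1), ginger (2) → 5 (expected 7)
Line 3: lantern (2), glistens (2), once (1) → 5 ✓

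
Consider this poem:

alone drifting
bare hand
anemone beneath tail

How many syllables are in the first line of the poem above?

The first line: "alone drifting": 2+2 = 4

4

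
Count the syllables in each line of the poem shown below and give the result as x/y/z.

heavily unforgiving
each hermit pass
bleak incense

7/4/3

Line 1: heavily(3) + unforgiving(4) = 7
Line 2: each(1) + hermit(2) + pass(1) = 4
Line 3: bleak(1) + incense(2) = 3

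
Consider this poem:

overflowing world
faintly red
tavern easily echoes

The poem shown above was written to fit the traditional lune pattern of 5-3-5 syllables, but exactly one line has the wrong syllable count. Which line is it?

The third line

Line 1: "overflowing world": 4+1 = 5 ✓
Line 2: "faintly red": 2+1 = 3 ✓
Line 3: "tavern easily echoes": 2+3+2 = 7 (expected 5)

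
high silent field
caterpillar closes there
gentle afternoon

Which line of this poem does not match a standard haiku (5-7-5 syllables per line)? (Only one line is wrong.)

Line 1: "high silent field": 1+2+1 = 4 (expected 5)
Line 2: "caterpillar closes there": 4+2+1 = 7 ✓
Line 3: "gentle afternoon": 2+3 = 5 ✓

The first line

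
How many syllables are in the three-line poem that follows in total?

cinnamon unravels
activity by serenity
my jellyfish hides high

21

Line 1: cinnamon(3) + unravels(3) = 6
Line 2: activity(4) + by(1) + serenity(4) = 9
Line 3: my(1) + jellyfish(3) + hides(1) + high(1) = 6
Total: 6 + 9 + 6 = 21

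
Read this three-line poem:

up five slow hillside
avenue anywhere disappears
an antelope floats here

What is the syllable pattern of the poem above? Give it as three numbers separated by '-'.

5-9-6

Line 1: up(1) + five(1) + slow(1) + hillside(2) = 5
Line 2: avenue(3) + anywhere(3) + disappears(3) = 9
Line 3: an(1) + antelope(3) + floats(1) + here(1) = 6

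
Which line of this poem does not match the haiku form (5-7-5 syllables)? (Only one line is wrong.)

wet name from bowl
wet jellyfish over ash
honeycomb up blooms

The first line

Line 1: wet(1) + name(1) + from(1) + bowl(1) = 4 (expected 5)
Line 2: wet(1) + jellyfish(3) + over(2) + ash(1) = 7 ✓
Line 3: honeycomb(3) + up(1) + blooms(1) = 5 ✓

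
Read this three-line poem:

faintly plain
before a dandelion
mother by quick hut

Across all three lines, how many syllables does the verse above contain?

Line 1: "faintly plain": 2+1 = 3
Line 2: "before a dandelion": 2+1+4 = 7
Line 3: "mother by quick hut": 2+1+1+1 = 5
Total: 3 + 7 + 5 = 15

15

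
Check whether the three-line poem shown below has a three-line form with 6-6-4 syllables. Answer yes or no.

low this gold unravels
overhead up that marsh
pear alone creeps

Yes

Line 1: low (1), this (1), gold (1), unravels (3) → 6 ✓
Line 2: overhead (3), up (1), that (1), marsh (1) → 6 ✓
Line 3: pear (1), alone (2), creeps (1) → 4 ✓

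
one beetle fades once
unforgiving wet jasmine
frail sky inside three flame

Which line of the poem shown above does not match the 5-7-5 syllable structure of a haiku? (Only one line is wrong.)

Line 1: one (1), beetle (2), fades (1), once (1) → 5 ✓
Line 2: unforgiving (4), wet (1), jasmine (2) → 7 ✓
Line 3: frail (1), sky (1), inside (2), three (1), flame (1) → 6 (expected 5)

The third line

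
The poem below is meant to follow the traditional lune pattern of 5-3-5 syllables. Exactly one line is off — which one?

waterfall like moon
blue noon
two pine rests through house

Line 2

Line 1: waterfall(3) + like(1) + moon(1) = 5 ✓
Line 2: blue(1) + noon(1) = 2 (expected 3)
Line 3: two(1) + pine(1) + rests(1) + through(1) + house(1) = 5 ✓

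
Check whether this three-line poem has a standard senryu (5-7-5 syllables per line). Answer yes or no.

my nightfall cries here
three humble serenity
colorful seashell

Yes

Line 1: my(1) + nightfall(2) + cries(1) + here(1) = 5 ✓
Line 2: three(1) + humble(2) + serenity(4) = 7 ✓
Line 3: colorful(3) + seashell(2) = 5 ✓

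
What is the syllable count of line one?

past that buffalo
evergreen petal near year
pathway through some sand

5

Line one: past(1) + that(1) + buffalo(3) = 5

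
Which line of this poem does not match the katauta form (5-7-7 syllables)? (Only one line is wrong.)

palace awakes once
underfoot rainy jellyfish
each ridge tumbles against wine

Line 1: palace(2) + awakes(2) + once(1) = 5 ✓
Line 2: underfoot(3) + rainy(2) + jellyfish(3) = 8 (expected 7)
Line 3: each(1) + ridge(1) + tumbles(2) + against(2) + wine(1) = 7 ✓

The second line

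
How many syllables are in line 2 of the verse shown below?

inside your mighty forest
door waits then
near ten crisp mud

3

Line 2: door (1), waits (1), then (1) → 3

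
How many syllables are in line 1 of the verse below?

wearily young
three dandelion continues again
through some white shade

4

Line 1: wearily(3) + young(1) = 4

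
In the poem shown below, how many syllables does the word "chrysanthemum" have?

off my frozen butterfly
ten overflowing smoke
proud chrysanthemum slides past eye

"chrysanthemum" has 4 syllables.

4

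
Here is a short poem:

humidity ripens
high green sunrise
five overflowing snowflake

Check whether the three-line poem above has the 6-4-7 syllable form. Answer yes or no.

Yes

Line 1: humidity (4), ripens (2) → 6 ✓
Line 2: high (1), green (1), sunrise (2) → 4 ✓
Line 3: five (1), overflowing (4), snowflake (2) → 7 ✓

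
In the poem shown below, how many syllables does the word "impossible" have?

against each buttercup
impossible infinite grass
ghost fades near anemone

4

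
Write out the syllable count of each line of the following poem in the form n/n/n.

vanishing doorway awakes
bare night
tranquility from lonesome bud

Line 1: vanishing(3) + doorway(2) + awakes(2) = 7
Line 2: bare(1) + night(1) = 2
Line 3: tranquility(4) + from(1) + lonesome(2) + bud(1) = 8

7/2/8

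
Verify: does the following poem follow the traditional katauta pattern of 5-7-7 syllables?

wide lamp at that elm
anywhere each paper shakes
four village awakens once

Yes

Line 1: wide(1) + lamp(1) + at(1) + that(1) + elm(1) = 5 ✓
Line 2: anywhere(3) + each(1) + paper(2) + shakes(1) = 7 ✓
Line 3: four(1) + village(2) + awakens(3) + once(1) = 7 ✓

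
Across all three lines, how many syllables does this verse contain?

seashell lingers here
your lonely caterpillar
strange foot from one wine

17

Line 1: seashell (2), lingers (2), here (1) → 5
Line 2: your (1), lonely (2), caterpillar (4) → 7
Line 3: strange (1), foot (1), from (1), one (1), wine (1) → 5
Total: 5 + 7 + 5 = 17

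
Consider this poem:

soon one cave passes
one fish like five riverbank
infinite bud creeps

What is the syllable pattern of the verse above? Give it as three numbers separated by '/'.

5/7/5

Line 1: "soon one cave passes": 1+1+1+2 = 5
Line 2: "one fish like five riverbank": 1+1+1+1+3 = 7
Line 3: "infinite bud creeps": 3+1+1 = 5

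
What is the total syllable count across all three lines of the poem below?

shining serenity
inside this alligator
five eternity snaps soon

20

Line 1: shining(2) + serenity(4) = 6
Line 2: inside(2) + this(1) + alligator(4) = 7
Line 3: five(1) + eternity(4) + snaps(1) + soon(1) = 7
Total: 6 + 7 + 7 = 20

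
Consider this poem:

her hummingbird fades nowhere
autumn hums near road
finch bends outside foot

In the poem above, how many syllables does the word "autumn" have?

2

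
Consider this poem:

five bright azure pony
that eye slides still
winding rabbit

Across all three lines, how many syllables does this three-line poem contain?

14

Line 1: five (1), bright (1), azure (2), pony (2) → 6
Line 2: that (1), eye (1), slides (1), still (1) → 4
Line 3: winding (2), rabbit (2) → 4
Total: 6 + 4 + 4 = 14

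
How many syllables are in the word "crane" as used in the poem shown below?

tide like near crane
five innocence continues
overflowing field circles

1

"crane" has 1 syllable.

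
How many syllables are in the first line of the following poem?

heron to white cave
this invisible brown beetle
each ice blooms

5

The first line: "heron to white cave": 2+1+1+1 = 5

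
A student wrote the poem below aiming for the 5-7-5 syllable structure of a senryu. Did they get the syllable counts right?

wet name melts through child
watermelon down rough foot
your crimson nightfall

Line 1: "wet name melts through child": 1+1+1+1+1 = 5 ✓
Line 2: "watermelon down rough foot": 4+1+1+1 = 7 ✓
Line 3: "your crimson nightfall": 1+2+2 = 5 ✓

Yes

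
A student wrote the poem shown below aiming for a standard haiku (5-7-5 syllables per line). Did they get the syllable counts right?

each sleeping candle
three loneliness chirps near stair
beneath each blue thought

Yes

Line 1: each (1), sleeping (2), candle (2) → 5 ✓
Line 2: three (1), loneliness (3), chirps (1), near (1), stair (1) → 7 ✓
Line 3: beneath (2), each (1), blue (1), thought (1) → 5 ✓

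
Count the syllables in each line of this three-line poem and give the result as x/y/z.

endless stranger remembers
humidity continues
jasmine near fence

Line 1: endless (2), stranger (2), remembers (3) → 7
Line 2: humidity (4), continues (3) → 7
Line 3: jasmine (2), near (1), fence (1) → 4

7/7/4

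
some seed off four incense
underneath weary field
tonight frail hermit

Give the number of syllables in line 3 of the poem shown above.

5

Line 3: tonight(2) + frail(1) + hermit(2) = 5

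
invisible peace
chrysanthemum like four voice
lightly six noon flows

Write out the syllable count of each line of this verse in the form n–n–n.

Line 1: invisible(4) + peace(1) = 5
Line 2: chrysanthemum(4) + like(1) + four(1) + voice(1) = 7
Line 3: lightly(2) + six(1) + noon(1) + flows(1) = 5

5–7–5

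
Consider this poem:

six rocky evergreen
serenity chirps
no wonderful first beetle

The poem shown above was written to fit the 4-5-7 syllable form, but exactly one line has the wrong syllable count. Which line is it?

Line 1: "six rocky evergreen": 1+2+3 = 6 (expected 4)
Line 2: "serenity chirps": 4+1 = 5 ✓
Line 3: "no wonderful first beetle": 1+3+1+2 = 7 ✓

Line 1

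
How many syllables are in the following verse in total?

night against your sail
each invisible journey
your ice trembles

16

Line 1: night(1) + against(2) + your(1) + sail(1) = 5
Line 2: each(1) + invisible(4) + journey(2) = 7
Line 3: your(1) + ice(1) + trembles(2) = 4
Total: 5 + 7 + 4 = 16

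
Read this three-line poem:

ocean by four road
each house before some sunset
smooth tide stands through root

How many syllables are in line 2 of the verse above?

7

Line 2: "each house before some sunset": 1+1+2+1+2 = 7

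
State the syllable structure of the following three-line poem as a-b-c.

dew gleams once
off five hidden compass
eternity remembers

Line 1: dew(1) + gleams(1) + once(1) = 3
Line 2: off(1) + five(1) + hidden(2) + compass(2) = 6
Line 3: eternity(4) + remembers(3) = 7

3-6-7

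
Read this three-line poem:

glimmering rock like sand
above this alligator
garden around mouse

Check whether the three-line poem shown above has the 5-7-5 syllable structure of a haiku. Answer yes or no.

No

Line 1: glimmering(3) + rock(1) + like(1) + sand(1) = 6 (expected 5)
Line 2: above(2) + this(1) + alligator(4) = 7 ✓
Line 3: garden(2) + around(2) + mouse(1) = 5 ✓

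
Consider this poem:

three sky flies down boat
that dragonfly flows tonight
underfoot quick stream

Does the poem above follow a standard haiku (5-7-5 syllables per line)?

Yes

Line 1: three(1) + sky(1) + flies(1) + down(1) + boat(1) = 5 ✓
Line 2: that(1) + dragonfly(3) + flows(1) + tonight(2) = 7 ✓
Line 3: underfoot(3) + quick(1) + stream(1) = 5 ✓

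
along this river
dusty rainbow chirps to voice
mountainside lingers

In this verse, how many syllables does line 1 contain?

Line 1: along (2), this (1), river (2) → 5

5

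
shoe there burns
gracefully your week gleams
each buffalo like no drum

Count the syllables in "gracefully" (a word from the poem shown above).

3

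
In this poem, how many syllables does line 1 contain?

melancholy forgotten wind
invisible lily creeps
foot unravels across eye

8

Line 1: melancholy(4) + forgotten(3) + wind(1) = 8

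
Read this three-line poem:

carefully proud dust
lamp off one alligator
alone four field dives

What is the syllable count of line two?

Line two: "lamp off one alligator": 1+1+1+4 = 7

7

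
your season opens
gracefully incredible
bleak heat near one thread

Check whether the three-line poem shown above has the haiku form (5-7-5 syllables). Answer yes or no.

Line 1: your(1) + season(2) + opens(2) = 5 ✓
Line 2: gracefully(3) + incredible(4) = 7 ✓
Line 3: bleak(1) + heat(1) + near(1) + one(1) + thread(1) = 5 ✓

Yes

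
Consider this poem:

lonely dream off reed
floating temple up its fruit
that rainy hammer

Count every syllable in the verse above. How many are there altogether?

17

Line 1: lonely(2) + dream(1) + off(1) + reed(1) = 5
Line 2: floating(2) + temple(2) + up(1) + its(1) + fruit(1) = 7
Line 3: that(1) + rainy(2) + hammer(2) = 5
Total: 5 + 7 + 5 = 17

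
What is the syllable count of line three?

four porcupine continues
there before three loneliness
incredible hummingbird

7

Line three: "incredible hummingbird": 4+3 = 7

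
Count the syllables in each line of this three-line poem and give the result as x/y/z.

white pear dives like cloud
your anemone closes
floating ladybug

5/7/5

Line 1: white (1), pear (1), dives (1), like (1), cloud (1) → 5
Line 2: your (1), anemone (4), closes (2) → 7
Line 3: floating (2), ladybug (3) → 5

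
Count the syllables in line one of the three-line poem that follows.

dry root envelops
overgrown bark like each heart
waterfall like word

Line one: dry (1), root (1), envelops (3) → 5

5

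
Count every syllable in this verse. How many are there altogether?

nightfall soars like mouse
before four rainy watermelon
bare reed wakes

17

Line 1: nightfall (2), soars (1), like (1), mouse (1) → 5
Line 2: before (2), four (1), rainy (2), watermelon (4) → 9
Line 3: bare (1), reed (1), wakes (1) → 3
Total: 5 + 9 + 3 = 17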